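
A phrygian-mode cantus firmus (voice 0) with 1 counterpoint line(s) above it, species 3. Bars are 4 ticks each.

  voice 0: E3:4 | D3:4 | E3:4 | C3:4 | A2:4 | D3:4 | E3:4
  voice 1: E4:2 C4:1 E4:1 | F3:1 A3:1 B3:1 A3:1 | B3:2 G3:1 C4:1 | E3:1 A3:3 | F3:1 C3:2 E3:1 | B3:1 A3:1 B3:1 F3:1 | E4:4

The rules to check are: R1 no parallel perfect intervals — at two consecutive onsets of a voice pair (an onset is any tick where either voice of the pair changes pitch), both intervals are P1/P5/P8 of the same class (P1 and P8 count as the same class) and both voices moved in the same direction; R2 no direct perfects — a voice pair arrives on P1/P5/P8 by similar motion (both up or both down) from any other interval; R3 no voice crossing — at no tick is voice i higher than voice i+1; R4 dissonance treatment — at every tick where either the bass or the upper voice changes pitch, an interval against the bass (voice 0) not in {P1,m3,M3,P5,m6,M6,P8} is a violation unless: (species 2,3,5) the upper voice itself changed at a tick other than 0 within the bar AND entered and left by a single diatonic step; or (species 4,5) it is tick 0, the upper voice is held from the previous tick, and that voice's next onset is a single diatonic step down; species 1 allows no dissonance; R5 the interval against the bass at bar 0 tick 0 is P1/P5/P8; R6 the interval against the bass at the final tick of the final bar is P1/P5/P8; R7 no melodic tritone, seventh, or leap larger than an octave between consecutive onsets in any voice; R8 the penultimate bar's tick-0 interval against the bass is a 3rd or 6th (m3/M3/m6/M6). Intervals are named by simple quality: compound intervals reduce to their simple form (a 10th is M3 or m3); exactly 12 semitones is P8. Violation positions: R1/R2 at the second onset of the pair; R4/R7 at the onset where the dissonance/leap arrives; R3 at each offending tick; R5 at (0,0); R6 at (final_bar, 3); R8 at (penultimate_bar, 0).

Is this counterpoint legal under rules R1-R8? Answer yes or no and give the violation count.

bar 0: v0=E3 v1=E4 (P8)
bar 1: v0=D3 v1=F3 (m3)
bar 2: v0=E3 v1=B3 (P5)
bar 3: v0=C3 v1=E3 (M3)
bar 4: v0=A2 v1=F3 (m6)
bar 5: v0=D3 v1=B3 (M6)
bar 6: v0=E3 v1=E4 (P8)
  R7 @ bar1.0: E4->F3 leap 11st
  R1 @ bar2.0: D3/A3 P5 -> E3/B3 P5 similar
  R7 @ bar5.3: B3->F3 leap 6st
  R2 @ bar6.0: D3/F3 m3 -> E3/E4 P8 similar
  R7 @ bar6.0: F3->E4 leap 11st

No (5 violations)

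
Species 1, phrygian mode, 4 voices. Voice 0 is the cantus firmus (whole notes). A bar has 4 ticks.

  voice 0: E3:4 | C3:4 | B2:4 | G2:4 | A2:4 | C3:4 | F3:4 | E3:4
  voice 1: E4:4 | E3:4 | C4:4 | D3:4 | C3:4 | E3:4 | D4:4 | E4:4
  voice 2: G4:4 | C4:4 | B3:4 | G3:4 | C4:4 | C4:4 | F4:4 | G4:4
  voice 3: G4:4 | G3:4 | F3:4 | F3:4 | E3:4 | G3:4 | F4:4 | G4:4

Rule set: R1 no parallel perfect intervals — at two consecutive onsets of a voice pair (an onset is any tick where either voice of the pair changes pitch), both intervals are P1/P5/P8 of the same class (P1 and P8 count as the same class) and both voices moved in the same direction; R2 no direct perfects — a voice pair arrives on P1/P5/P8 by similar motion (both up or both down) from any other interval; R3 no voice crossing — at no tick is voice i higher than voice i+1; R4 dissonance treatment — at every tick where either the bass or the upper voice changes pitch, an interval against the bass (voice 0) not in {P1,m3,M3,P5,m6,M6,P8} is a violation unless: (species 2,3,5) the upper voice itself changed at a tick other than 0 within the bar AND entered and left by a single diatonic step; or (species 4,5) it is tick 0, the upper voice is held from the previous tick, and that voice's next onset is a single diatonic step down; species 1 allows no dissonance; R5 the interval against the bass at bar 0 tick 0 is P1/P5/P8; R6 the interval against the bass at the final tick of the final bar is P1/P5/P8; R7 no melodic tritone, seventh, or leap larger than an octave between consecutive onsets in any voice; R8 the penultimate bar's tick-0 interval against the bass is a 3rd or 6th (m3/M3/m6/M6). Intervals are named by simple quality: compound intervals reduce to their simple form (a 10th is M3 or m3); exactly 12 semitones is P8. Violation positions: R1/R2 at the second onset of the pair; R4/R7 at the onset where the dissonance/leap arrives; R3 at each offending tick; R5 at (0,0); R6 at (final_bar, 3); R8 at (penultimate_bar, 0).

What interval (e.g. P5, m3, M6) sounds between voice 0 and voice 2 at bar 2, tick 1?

voice 0=B2 voice 2=B3 -> P8

P8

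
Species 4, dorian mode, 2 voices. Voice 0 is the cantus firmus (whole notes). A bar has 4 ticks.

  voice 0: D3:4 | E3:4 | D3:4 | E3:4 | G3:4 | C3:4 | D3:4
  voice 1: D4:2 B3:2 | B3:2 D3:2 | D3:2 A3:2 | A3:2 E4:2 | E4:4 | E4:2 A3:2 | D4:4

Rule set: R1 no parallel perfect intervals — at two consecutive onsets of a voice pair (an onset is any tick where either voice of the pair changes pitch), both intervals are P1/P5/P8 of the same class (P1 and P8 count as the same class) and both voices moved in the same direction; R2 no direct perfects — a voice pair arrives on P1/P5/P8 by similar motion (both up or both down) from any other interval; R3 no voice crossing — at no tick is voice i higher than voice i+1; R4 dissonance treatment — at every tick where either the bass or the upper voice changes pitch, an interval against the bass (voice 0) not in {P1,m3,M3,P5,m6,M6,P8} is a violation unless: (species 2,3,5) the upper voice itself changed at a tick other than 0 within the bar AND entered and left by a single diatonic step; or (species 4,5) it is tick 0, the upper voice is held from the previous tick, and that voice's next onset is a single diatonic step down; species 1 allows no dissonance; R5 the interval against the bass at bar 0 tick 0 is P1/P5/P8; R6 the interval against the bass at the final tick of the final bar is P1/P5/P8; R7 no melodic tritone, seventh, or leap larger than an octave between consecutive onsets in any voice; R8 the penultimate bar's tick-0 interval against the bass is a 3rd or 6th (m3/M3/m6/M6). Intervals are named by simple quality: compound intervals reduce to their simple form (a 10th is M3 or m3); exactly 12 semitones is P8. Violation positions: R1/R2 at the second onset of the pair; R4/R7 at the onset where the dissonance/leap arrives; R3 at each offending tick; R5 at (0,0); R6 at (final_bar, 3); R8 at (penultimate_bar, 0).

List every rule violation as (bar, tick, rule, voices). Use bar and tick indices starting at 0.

bar 0: v0=D3 v1=D4 downbeat P8
bar 1: v0=E3 v1=B3 downbeat P5
bar 2: v0=D3 v1=D3 downbeat P1
bar 3: v0=E3 v1=A3 downbeat P4
bar 4: v0=G3 v1=E4 downbeat M6
bar 5: v0=C3 v1=E4 downbeat M3
bar 6: v0=D3 v1=D4 downbeat P8
  -> R3 @ bar 1 tick 2 v(0, 1): E3 above D3
  -> R4 @ bar 1 tick 2 v(0, 1): E3/D3 M2 untreated
  -> R3 @ bar 1 tick 3 v(0, 1): E3 above D3
  -> R4 @ bar 3 tick 0 v(0, 1): E3/A3 P4 untreated
  -> R2 @ bar 6 tick 0 v(0, 1): C3/A3 M6 -> D3/D4 P8 similar

(1, 2, R3, (0, 1))
(1, 2, R4, (0, 1))
(1, 3, R3, (0, 1))
(3, 0, R4, (0, 1))
(6, 0, R2, (0, 1))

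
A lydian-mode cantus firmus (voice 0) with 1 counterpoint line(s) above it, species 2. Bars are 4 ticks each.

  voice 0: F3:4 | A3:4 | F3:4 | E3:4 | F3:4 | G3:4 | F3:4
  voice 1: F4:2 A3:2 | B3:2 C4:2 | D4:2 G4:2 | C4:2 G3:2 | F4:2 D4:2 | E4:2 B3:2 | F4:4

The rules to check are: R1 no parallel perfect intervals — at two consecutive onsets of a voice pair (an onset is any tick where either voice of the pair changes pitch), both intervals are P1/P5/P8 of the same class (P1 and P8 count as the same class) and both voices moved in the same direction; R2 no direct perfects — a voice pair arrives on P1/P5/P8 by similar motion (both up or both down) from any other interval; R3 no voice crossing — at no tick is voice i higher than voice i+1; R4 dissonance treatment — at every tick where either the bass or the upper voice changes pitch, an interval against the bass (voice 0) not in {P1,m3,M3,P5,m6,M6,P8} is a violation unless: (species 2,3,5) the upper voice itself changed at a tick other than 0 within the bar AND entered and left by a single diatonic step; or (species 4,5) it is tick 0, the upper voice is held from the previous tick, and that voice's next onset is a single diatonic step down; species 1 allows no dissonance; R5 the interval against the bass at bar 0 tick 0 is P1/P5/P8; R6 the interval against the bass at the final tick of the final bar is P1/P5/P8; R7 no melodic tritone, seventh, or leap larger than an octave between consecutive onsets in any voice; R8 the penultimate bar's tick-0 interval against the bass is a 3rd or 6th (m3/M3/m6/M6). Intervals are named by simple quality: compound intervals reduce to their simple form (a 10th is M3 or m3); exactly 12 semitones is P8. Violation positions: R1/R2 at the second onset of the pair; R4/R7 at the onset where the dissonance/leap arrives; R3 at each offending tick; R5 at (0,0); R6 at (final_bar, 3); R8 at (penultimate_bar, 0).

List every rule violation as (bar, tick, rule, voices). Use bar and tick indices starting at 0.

(1, 0, R4, (0, 1))
(2, 2, R4, (0, 1))
(4, 0, R2, (0, 1))
(4, 0, R7, (1,))
(6, 0, R7, (1,))

bar 0: v0=F3 v1=F4 downbeat P8
bar 1: v0=A3 v1=B3 downbeat M2
bar 2: v0=F3 v1=D4 downbeat M6
bar 3: v0=E3 v1=C4 downbeat m6
bar 4: v0=F3 v1=F4 downbeat P8
bar 5: v0=G3 v1=E4 downbeat M6
bar 6: v0=F3 v1=F4 downbeat P8
  -> R4 @ bar 1 tick 0 v(0, 1): A3/B3 M2 untreated
  -> R4 @ bar 2 tick 2 v(0, 1): F3/G4 M2 untreated
  -> R2 @ bar 4 tick 0 v(0, 1): E3/G3 m3 -> F3/F4 P8 similar
  -> R7 @ bar 4 tick 0 v(1,): G3->F4 leap 10st
  -> R7 @ bar 6 tick 0 v(1,): B3->F4 leap 6st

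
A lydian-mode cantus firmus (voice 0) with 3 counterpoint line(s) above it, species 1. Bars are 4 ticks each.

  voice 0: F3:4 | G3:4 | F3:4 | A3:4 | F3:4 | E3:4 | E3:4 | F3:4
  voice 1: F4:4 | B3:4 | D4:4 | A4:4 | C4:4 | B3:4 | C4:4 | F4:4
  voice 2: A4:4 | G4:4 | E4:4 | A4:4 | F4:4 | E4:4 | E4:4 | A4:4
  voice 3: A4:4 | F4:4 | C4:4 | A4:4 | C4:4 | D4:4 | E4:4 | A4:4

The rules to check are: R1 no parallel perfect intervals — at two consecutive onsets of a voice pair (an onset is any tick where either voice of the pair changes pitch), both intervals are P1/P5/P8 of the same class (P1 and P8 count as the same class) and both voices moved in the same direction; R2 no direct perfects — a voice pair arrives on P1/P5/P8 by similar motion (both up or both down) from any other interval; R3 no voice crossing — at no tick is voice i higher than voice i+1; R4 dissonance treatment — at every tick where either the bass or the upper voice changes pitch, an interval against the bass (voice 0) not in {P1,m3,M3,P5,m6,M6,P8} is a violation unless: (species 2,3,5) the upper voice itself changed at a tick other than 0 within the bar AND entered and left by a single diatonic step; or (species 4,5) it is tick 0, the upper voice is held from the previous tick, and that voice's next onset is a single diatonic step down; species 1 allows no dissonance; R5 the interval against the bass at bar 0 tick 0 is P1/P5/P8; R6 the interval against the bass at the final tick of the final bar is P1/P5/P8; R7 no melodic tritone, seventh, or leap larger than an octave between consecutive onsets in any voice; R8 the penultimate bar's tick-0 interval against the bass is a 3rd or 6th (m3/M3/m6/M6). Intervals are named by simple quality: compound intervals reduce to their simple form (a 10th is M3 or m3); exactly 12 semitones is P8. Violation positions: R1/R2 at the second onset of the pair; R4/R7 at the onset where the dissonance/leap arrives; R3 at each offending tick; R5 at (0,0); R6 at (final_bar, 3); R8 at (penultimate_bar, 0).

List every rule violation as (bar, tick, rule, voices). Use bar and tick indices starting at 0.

bar 0: v0=F3 v1=F4 v2=A4 v3=A4 downbeat M3
bar 1: v0=G3 v1=B3 v2=G4 v3=F4 downbeat m7
bar 2: v0=F3 v1=D4 v2=E4 v3=C4 downbeat P5
bar 3: v0=A3 v1=A4 v2=A4 v3=A4 downbeat P8
bar 4: v0=F3 v1=C4 v2=F4 v3=C4 downbeat P5
bar 5: v0=E3 v1=B3 v2=E4 v3=D4 downbeat m7
bar 6: v0=E3 v1=C4 v2=E4 v3=E4 downbeat P8
bar 7: v0=F3 v1=F4 v2=A4 v3=A4 downbeat M3
  -> R5 @ bar 0 tick 0 v(0, 2): opens on M3
  -> R5 @ bar 0 tick 0 v(0, 3): opens on M3
  -> R3 @ bar 1 tick 0 v(2, 3): G4 above F4
  -> R4 @ bar 1 tick 0 v(0, 3): G3/F4 m7 untreated
  -> R7 @ bar 1 tick 0 v(1,): F4->B3 leap 6st
  -> R3 @ bar 1 tick 1 v(2, 3): G4 above F4
  -> R3 @ bar 1 tick 2 v(2, 3): G4 above F4
  -> R3 @ bar 1 tick 3 v(2, 3): G4 above F4
  -> R2 @ bar 2 tick 0 v(0, 3): G3/F4 m7 -> F3/C4 P5 similar
  -> R3 @ bar 2 tick 0 v(2, 3): E4 above C4
  -> R4 @ bar 2 tick 0 v(0, 2): F3/E4 M7 untreated
  -> R3 @ bar 2 tick 1 v(2, 3): E4 above C4
  -> R3 @ bar 2 tick 2 v(2, 3): E4 above C4
  -> R3 @ bar 2 tick 3 v(2, 3): E4 above C4
  -> R2 @ bar 3 tick 0 v(0, 1): F3/D4 M6 -> A3/A4 P8 similar
  -> R2 @ bar 3 tick 0 v(0, 2): F3/E4 M7 -> A3/A4 P8 similar
  -> R2 @ bar 3 tick 0 v(0, 3): F3/C4 P5 -> A3/A4 P8 similar
  -> R2 @ bar 3 tick 0 v(1, 2): D4/E4 M2 -> A4/A4 P1 similar
  -> R2 @ bar 3 tick 0 v(1, 3): D4/C4 M2 -> A4/A4 P1 similar
  -> R2 @ bar 3 tick 0 v(2, 3): E4/C4 M3 -> A4/A4 P1 similar
  -> R1 @ bar 4 tick 0 v(0, 2): A3/A4 P8 -> F3/F4 P8 similar
  -> R1 @ bar 4 tick 0 v(1, 3): A4/A4 P1 -> C4/C4 P1 similar
  -> R2 @ bar 4 tick 0 v(0, 1): A3/A4 P8 -> F3/C4 P5 similar
  -> R2 @ bar 4 tick 0 v(0, 3): A3/A4 P8 -> F3/C4 P5 similar
  -> R3 @ bar 4 tick 0 v(2, 3): F4 above C4
  -> R3 @ bar 4 tick 1 v(2, 3): F4 above C4
  -> R3 @ bar 4 tick 2 v(2, 3): F4 above C4
  -> R3 @ bar 4 tick 3 v(2, 3): F4 above C4
  -> R1 @ bar 5 tick 0 v(0, 1): F3/C4 P5 -> E3/B3 P5 similar
  -> R1 @ bar 5 tick 0 v(0, 2): F3/F4 P8 -> E3/E4 P8 similar
  -> R3 @ bar 5 tick 0 v(2, 3): E4 above D4
  -> R4 @ bar 5 tick 0 v(0, 3): E3/D4 m7 untreated
  -> R3 @ bar 5 tick 1 v(2, 3): E4 above D4
  -> R3 @ bar 5 tick 2 v(2, 3): E4 above D4
  -> R3 @ bar 5 tick 3 v(2, 3): E4 above D4
  -> R8 @ bar 6 tick 0 v(0, 2): penult P8 not 3rd/6th
  -> R8 @ bar 6 tick 0 v(0, 3): penult P8 not 3rd/6th
  -> R1 @ bar 7 tick 0 v(2, 3): E4/E4 P1 -> A4/A4 P1 similar
  -> R2 @ bar 7 tick 0 v(0, 1): E3/C4 m6 -> F3/F4 P8 similar
  -> R6 @ bar 7 tick 3 v(0, 2): closes on M3
  -> R6 @ bar 7 tick 3 v(0, 3): closes on M3

(0, 0, R5, (0, 2))
(0, 0, R5, (0, 3))
(1, 0, R3, (2, 3))
(1, 0, R4, (0, 3))
(1, 0, R7, (1,))
(1, 1, R3, (2, 3))
(1, 2, R3, (2, 3))
(1, 3, R3, (2, 3))
(2, 0, R2, (0, 3))
(2, 0, R3, (2, 3))
(2, 0, R4, (0, 2))
(2, 1, R3, (2, 3))
(2, 2, R3, (2, 3))
(2, 3, R3, (2, 3))
(3, 0, R2, (0, 1))
(3, 0, R2, (0, 2))
(3, 0, R2, (0, 3))
(3, 0, R2, (1, 2))
(3, 0, R2, (1, 3))
(3, 0, R2, (2, 3))
(4, 0, R1, (0, 2))
(4, 0, R1, (1, 3))
(4, 0, R2, (0, 1))
(4, 0, R2, (0, 3))
(4, 0, R3, (2, 3))
(4, 1, R3, (2, 3))
(4, 2, R3, (2, 3))
(4, 3, R3, (2, 3))
(5, 0, R1, (0, 1))
(5, 0, R1, (0, 2))
(5, 0, R3, (2, 3))
(5, 0, R4, (0, 3))
(5, 1, R3, (2, 3))
(5, 2, R3, (2, 3))
(5, 3, R3, (2, 3))
(6, 0, R8, (0, 2))
(6, 0, R8, (0, 3))
(7, 0, R1, (2, 3))
(7, 0, R2, (0, 1))
(7, 3, R6, (0, 2))
(7, 3, R6, (0, 3))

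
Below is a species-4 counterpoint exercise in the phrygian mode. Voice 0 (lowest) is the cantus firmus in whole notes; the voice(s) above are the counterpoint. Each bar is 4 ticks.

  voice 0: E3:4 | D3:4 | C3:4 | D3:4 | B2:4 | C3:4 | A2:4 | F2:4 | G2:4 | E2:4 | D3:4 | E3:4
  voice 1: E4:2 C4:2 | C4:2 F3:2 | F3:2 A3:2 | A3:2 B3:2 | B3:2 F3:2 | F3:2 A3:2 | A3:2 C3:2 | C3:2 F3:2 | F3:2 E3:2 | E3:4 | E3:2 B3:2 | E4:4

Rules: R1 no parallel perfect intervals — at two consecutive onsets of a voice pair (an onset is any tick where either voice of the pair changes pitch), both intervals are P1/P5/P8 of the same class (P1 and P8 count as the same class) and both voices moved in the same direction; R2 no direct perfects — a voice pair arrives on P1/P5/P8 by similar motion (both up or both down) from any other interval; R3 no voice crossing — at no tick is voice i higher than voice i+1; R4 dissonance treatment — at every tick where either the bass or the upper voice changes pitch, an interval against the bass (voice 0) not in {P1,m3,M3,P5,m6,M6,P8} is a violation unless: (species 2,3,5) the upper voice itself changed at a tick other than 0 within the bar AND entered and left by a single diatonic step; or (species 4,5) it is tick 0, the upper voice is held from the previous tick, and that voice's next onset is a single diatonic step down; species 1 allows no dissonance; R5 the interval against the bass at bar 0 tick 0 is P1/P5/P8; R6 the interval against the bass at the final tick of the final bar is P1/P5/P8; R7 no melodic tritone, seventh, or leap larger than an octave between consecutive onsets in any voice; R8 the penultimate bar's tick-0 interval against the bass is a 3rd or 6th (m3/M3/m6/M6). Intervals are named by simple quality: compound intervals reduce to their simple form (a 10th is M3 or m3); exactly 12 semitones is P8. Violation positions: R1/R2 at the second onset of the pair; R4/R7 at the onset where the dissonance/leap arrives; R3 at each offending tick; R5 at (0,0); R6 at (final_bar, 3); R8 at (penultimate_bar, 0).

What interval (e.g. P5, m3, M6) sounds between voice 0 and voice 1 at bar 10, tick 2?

M6

voice 0=D3 voice 1=B3 -> M6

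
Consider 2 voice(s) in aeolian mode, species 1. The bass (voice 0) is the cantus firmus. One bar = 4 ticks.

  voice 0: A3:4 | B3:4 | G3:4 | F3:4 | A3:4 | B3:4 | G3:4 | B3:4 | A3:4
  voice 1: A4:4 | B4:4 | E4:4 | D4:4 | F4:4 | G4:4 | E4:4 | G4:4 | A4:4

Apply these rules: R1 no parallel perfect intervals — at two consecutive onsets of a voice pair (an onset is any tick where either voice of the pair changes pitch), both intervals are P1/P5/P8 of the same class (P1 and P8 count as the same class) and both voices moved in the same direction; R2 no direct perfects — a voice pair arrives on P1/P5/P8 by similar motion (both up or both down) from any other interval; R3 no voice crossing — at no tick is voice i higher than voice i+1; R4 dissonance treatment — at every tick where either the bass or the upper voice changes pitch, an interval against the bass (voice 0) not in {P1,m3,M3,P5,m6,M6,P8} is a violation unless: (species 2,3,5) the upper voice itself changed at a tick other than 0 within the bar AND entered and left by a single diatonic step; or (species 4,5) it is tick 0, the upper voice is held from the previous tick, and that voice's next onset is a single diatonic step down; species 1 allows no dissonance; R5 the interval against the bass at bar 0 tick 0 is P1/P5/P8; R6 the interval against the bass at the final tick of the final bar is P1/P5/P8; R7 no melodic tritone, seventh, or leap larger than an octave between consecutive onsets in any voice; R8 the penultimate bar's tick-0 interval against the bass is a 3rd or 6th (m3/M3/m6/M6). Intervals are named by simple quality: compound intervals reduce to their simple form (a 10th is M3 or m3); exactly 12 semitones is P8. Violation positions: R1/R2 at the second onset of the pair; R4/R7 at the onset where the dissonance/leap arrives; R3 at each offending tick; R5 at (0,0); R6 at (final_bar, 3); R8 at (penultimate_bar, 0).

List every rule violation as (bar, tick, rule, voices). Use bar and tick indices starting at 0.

bar 0: v0=A3 v1=A4 downbeat P8
bar 1: v0=B3 v1=B4 downbeat P8
bar 2: v0=G3 v1=E4 downbeat M6
bar 3: v0=F3 v1=D4 downbeat M6
bar 4: v0=A3 v1=F4 downbeat m6
bar 5: v0=B3 v1=G4 downbeat m6
bar 6: v0=G3 v1=E4 downbeat M6
bar 7: v0=B3 v1=G4 downbeat m6
bar 8: v0=A3 v1=A4 downbeat P8
  -> R1 @ bar 1 tick 0 v(0, 1): A3/A4 P8 -> B3/B4 P8 similar

(1, 0, R1, (0, 1))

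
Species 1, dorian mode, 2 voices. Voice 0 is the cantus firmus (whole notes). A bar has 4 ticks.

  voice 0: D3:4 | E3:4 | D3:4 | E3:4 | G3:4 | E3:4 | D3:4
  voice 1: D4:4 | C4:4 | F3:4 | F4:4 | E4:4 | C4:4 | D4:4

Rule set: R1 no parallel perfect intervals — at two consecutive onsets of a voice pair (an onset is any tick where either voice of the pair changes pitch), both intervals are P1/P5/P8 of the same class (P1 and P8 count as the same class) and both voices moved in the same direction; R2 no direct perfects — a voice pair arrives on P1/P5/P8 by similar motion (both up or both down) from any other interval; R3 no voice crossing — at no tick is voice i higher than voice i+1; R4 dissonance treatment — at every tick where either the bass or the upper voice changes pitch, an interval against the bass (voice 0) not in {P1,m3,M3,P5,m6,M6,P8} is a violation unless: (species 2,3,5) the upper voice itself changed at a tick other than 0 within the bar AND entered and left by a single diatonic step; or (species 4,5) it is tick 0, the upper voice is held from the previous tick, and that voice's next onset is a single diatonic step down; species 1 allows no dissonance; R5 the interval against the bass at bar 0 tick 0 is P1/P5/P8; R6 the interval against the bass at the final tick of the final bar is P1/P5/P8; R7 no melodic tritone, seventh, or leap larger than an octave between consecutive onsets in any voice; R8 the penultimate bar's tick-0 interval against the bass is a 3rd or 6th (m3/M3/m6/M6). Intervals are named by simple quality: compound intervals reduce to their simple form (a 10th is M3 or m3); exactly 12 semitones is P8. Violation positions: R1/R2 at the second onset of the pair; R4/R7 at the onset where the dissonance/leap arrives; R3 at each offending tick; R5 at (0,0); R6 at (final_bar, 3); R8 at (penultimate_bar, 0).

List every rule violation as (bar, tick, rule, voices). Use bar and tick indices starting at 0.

(3, 0, R4, (0, 1))

bar 0: v0=D3 v1=D4 downbeat P8
bar 1: v0=E3 v1=C4 downbeat m6
bar 2: v0=D3 v1=F3 downbeat m3
bar 3: v0=E3 v1=F4 downbeat m2
bar 4: v0=G3 v1=E4 downbeat M6
bar 5: v0=E3 v1=C4 downbeat m6
bar 6: v0=D3 v1=D4 downbeat P8
  -> R4 @ bar 3 tick 0 v(0, 1): E3/F4 m2 untreated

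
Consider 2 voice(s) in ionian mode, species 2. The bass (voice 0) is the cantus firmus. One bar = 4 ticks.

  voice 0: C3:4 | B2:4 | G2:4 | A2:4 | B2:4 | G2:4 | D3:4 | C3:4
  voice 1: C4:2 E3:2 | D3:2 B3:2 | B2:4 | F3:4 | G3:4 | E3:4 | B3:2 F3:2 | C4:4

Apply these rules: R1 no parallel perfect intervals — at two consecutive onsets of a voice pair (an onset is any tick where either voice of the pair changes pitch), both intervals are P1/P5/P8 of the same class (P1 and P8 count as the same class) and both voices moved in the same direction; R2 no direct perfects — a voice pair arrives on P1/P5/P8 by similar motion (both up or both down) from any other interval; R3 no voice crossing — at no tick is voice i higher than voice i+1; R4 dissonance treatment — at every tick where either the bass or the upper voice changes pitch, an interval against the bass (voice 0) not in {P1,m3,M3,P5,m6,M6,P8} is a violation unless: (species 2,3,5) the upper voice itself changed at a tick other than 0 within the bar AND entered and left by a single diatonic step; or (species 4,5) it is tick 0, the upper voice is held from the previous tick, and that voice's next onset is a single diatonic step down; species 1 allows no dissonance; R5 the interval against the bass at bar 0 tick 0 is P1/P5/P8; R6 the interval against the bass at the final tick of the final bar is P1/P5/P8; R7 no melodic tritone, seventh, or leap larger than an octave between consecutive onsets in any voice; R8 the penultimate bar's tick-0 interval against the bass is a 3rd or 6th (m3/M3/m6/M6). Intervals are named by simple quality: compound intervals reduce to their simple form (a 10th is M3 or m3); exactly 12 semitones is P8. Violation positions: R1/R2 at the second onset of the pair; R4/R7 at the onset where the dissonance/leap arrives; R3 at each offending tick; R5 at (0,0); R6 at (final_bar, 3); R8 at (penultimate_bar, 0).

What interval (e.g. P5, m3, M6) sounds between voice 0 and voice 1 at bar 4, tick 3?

m6

voice 0=B2 voice 1=G3 -> m6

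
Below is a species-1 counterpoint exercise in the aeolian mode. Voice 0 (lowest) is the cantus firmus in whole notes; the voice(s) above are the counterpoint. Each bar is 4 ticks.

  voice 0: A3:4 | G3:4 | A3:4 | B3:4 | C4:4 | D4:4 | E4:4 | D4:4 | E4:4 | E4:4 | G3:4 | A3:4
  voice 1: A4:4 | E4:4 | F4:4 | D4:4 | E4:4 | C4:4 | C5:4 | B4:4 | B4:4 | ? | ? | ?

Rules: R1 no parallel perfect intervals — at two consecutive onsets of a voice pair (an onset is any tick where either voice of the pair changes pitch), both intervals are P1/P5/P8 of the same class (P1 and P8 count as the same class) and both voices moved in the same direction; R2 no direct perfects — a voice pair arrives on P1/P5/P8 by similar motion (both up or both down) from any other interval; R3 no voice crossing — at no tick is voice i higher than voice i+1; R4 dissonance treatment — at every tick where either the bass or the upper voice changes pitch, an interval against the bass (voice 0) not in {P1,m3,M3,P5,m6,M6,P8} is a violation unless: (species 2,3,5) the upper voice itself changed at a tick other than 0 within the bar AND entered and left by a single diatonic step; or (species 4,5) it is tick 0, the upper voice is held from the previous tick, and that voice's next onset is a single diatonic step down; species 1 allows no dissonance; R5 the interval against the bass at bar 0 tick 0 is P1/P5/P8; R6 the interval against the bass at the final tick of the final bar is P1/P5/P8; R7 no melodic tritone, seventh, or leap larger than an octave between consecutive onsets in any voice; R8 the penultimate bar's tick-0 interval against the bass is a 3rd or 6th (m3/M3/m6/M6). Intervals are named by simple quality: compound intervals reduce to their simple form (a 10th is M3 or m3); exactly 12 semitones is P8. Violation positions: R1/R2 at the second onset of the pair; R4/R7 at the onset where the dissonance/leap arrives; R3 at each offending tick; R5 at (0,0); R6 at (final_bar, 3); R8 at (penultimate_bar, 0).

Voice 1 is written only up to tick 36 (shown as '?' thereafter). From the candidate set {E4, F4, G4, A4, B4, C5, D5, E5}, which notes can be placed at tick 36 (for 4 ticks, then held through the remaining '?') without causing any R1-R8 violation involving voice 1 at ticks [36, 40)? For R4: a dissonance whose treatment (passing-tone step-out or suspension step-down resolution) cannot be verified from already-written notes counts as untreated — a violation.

E4: legal
F4: violates R4,R7
G4: legal
A4: violates R4
B4: legal
C5: legal
D5: violates R4
E5: legal

{B4, C5, E4, E5, G4}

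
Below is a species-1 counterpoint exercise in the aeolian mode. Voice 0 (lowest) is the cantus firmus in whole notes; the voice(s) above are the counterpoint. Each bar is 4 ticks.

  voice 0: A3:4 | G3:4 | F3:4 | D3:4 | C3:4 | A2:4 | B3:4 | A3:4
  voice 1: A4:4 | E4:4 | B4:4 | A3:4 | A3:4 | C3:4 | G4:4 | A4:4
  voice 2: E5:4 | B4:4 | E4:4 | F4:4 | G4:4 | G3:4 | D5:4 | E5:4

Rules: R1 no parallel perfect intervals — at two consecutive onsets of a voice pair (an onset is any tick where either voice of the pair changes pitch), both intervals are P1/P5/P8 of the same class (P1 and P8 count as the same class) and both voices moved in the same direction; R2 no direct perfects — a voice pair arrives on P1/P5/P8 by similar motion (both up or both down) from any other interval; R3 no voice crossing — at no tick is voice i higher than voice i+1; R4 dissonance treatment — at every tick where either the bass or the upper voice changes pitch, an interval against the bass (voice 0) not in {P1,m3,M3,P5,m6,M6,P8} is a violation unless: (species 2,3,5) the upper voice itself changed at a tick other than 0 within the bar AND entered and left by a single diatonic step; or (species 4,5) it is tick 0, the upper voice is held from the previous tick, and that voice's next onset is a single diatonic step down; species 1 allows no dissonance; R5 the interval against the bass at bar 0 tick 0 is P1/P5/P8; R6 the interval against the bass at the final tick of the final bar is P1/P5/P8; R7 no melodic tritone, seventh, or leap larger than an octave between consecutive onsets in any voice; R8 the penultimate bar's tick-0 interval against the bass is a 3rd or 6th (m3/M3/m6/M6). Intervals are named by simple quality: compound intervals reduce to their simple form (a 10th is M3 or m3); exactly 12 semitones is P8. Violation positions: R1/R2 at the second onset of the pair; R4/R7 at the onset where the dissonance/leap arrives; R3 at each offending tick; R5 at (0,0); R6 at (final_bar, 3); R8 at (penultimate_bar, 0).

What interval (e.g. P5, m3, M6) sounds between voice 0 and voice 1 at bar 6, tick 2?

m6

voice 0=B3 voice 1=G4 -> m6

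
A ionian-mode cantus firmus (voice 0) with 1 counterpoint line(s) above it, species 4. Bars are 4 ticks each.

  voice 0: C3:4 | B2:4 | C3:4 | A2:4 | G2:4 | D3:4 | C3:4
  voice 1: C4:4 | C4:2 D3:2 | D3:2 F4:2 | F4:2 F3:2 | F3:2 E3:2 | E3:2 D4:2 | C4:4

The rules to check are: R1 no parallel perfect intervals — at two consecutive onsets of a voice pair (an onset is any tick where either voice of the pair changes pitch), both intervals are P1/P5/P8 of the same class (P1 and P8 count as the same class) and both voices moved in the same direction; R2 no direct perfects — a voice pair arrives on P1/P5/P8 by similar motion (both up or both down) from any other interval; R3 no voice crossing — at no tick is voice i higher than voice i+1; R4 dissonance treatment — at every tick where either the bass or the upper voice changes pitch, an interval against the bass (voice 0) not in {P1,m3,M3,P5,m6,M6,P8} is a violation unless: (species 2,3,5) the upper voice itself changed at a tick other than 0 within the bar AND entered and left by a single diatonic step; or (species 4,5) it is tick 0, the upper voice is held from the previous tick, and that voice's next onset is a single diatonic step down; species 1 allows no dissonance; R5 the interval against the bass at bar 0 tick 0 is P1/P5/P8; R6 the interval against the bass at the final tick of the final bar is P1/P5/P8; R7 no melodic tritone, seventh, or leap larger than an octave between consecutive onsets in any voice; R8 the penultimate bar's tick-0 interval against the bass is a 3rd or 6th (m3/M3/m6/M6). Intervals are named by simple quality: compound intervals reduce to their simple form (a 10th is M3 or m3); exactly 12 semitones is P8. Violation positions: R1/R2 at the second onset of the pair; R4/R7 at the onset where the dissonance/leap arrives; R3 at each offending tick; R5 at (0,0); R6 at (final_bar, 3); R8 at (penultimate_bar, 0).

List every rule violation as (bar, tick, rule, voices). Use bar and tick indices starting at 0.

bar 0: v0=C3 v1=C4 downbeat P8
bar 1: v0=B2 v1=C4 downbeat m2
bar 2: v0=C3 v1=D3 downbeat M2
bar 3: v0=A2 v1=F4 downbeat m6
bar 4: v0=G2 v1=F3 downbeat m7
bar 5: v0=D3 v1=E3 downbeat M2
bar 6: v0=C3 v1=C4 downbeat P8
  -> R4 @ bar 1 tick 0 v(0, 1): B2/C4 m2 untreated
  -> R7 @ bar 1 tick 2 v(1,): C4->D3 leap 10st
  -> R4 @ bar 2 tick 0 v(0, 1): C3/D3 M2 untreated
  -> R4 @ bar 2 tick 2 v(0, 1): C3/F4 P4 untreated
  -> R7 @ bar 2 tick 2 v(1,): D3->F4 leap 15st
  -> R4 @ bar 5 tick 0 v(0, 1): D3/E3 M2 untreated
  -> R8 @ bar 5 tick 0 v(0, 1): penult M2 not 3rd/6th
  -> R7 @ bar 5 tick 2 v(1,): E3->D4 leap 10st
  -> R1 @ bar 6 tick 0 v(0, 1): D3/D4 P8 -> C3/C4 P8 similar

(1, 0, R4, (0, 1))
(1, 2, R7, (1,))
(2, 0, R4, (0, 1))
(2, 2, R4, (0, 1))
(2, 2, R7, (1,))
(5, 0, R4, (0, 1))
(5, 0, R8, (0, 1))
(5, 2, R7, (1,))
(6, 0, R1, (0, 1))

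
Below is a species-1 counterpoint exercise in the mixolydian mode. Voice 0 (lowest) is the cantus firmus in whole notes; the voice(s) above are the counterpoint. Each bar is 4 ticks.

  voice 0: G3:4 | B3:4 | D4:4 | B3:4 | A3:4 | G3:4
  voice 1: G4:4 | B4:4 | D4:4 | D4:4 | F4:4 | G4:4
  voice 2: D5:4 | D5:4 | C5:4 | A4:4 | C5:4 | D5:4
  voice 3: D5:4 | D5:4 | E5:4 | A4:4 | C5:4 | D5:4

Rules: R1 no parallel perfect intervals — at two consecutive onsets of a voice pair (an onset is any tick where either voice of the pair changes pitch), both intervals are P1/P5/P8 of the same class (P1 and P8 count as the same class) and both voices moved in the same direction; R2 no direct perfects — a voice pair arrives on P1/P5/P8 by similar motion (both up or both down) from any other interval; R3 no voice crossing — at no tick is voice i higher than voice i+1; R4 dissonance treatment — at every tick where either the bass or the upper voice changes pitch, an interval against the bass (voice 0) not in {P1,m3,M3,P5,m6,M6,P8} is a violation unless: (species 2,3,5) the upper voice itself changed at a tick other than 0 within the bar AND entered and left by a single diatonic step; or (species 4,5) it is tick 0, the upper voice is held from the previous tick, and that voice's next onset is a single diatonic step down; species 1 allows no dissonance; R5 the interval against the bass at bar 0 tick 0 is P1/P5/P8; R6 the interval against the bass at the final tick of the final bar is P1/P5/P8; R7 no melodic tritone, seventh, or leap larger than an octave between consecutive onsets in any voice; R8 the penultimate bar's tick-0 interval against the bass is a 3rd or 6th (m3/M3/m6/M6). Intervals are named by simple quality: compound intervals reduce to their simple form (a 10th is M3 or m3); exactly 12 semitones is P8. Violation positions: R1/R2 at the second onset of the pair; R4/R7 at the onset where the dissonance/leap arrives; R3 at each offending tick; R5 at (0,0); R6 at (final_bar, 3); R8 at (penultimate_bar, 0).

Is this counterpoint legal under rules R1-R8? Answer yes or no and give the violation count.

bar 0: v0=G3 v1=G4 v2=D5 v3=D5 (P5)
bar 1: v0=B3 v1=B4 v2=D5 v3=D5 (m3)
bar 2: v0=D4 v1=D4 v2=C5 v3=E5 (M2)
bar 3: v0=B3 v1=D4 v2=A4 v3=A4 (m7)
bar 4: v0=A3 v1=F4 v2=C5 v3=C5 (m3)
bar 5: v0=G3 v1=G4 v2=D5 v3=D5 (P5)
  R1 @ bar1.0: G3/G4 P8 -> B3/B4 P8 similar
  R4 @ bar2.0: D4/C5 m7 untreated
  R4 @ bar2.0: D4/E5 M2 untreated
  R2 @ bar3.0: C5/E5 M3 -> A4/A4 P1 similar
  R4 @ bar3.0: B3/A4 m7 untreated
  R4 @ bar3.0: B3/A4 m7 untreated
  R1 @ bar4.0: D4/A4 P5 -> F4/C5 P5 similar
  R1 @ bar4.0: D4/A4 P5 -> F4/C5 P5 similar
  R1 @ bar4.0: A4/A4 P1 -> C5/C5 P1 similar
  R1 @ bar5.0: F4/C5 P5 -> G4/D5 P5 similar
  R1 @ bar5.0: F4/C5 P5 -> G4/D5 P5 similar
  R1 @ bar5.0: C5/C5 P1 -> D5/D5 P1 similar

No (12 violations)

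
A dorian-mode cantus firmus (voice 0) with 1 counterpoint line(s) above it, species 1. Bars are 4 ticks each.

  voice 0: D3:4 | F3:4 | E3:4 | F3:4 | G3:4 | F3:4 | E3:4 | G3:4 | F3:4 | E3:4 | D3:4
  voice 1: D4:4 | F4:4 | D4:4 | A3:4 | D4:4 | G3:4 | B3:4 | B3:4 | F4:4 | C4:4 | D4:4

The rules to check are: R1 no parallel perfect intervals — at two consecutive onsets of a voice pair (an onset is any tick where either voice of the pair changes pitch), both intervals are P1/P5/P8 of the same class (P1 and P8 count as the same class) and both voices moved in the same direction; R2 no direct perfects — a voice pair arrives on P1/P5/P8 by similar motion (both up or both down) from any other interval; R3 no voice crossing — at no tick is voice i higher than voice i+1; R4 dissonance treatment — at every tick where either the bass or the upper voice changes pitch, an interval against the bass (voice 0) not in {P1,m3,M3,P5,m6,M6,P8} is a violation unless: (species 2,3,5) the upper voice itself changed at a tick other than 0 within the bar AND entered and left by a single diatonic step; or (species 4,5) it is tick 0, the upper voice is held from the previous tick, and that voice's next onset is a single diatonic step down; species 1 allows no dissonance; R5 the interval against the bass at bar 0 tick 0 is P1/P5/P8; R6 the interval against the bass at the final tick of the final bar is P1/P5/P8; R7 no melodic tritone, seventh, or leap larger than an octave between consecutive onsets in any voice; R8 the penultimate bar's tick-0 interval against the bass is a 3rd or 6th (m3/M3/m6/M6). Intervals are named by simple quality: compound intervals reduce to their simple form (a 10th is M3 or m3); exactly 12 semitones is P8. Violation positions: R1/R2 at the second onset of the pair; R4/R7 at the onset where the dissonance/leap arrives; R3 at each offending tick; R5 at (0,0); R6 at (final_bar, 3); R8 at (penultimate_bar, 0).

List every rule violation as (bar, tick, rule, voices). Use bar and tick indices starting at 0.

bar 0: v0=D3 v1=D4 downbeat P8
bar 1: v0=F3 v1=F4 downbeat P8
bar 2: v0=E3 v1=D4 downbeat m7
bar 3: v0=F3 v1=A3 downbeat M3
bar 4: v0=G3 v1=D4 downbeat P5
bar 5: v0=F3 v1=G3 downbeat M2
bar 6: v0=E3 v1=B3 downbeat P5
bar 7: v0=G3 v1=B3 downbeat M3
bar 8: v0=F3 v1=F4 downbeat P8
bar 9: v0=E3 v1=C4 downbeat m6
bar 10: v0=D3 v1=D4 downbeat P8
  -> R1 @ bar 1 tick 0 v(0, 1): D3/D4 P8 -> F3/F4 P8 similar
  -> R4 @ bar 2 tick 0 v(0, 1): E3/D4 m7 untreated
  -> R2 @ bar 4 tick 0 v(0, 1): F3/A3 M3 -> G3/D4 P5 similar
  -> R4 @ bar 5 tick 0 v(0, 1): F3/G3 M2 untreated
  -> R7 @ bar 8 tick 0 v(1,): B3->F4 leap 6st

(1, 0, R1, (0, 1))
(2, 0, R4, (0, 1))
(4, 0, R2, (0, 1))
(5, 0, R4, (0, 1))
(8, 0, R7, (1,))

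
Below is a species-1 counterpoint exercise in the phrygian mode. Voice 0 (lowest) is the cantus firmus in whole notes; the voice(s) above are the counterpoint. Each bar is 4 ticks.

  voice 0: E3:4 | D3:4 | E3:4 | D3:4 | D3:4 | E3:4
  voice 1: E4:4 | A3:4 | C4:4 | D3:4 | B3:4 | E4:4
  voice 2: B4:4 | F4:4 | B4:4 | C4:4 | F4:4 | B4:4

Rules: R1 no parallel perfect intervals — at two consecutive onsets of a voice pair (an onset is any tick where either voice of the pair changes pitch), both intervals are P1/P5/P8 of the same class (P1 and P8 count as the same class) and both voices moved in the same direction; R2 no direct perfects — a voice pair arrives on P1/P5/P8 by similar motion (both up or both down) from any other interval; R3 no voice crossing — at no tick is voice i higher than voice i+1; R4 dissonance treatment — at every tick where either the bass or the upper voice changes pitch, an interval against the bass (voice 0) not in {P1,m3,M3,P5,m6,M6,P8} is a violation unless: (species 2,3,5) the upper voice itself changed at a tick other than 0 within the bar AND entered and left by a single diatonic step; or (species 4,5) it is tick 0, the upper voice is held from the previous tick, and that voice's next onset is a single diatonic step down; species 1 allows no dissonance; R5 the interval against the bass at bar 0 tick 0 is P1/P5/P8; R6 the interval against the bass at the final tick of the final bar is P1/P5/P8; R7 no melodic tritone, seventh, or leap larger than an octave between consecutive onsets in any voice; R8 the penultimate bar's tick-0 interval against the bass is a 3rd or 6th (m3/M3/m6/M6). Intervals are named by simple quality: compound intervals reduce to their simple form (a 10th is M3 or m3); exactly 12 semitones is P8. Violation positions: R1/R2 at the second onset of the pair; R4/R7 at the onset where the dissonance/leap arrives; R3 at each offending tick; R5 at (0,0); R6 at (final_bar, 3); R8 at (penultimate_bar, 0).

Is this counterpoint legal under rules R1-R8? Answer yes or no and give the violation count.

bar 0: v0=E3 v1=E4 v2=B4 (P5)
bar 1: v0=D3 v1=A3 v2=F4 (m3)
bar 2: v0=E3 v1=C4 v2=B4 (P5)
bar 3: v0=D3 v1=D3 v2=C4 (m7)
bar 4: v0=D3 v1=B3 v2=F4 (m3)
bar 5: v0=E3 v1=E4 v2=B4 (P5)
  R2 @ bar1.0: E3/E4 P8 -> D3/A3 P5 similar
  R7 @ bar1.0: B4->F4 leap 6st
  R2 @ bar2.0: D3/F4 m3 -> E3/B4 P5 similar
  R7 @ bar2.0: F4->B4 leap 6st
  R2 @ bar3.0: E3/C4 m6 -> D3/D3 P1 similar
  R4 @ bar3.0: D3/C4 m7 untreated
  R7 @ bar3.0: C4->D3 leap 10st
  R7 @ bar3.0: B4->C4 leap 11st
  R2 @ bar5.0: D3/B3 M6 -> E3/E4 P8 similar
  R2 @ bar5.0: D3/F4 m3 -> E3/B4 P5 similar
  R2 @ bar5.0: B3/F4 TT -> E4/B4 P5 similar
  R7 @ bar5.0: F4->B4 leap 6st

No (12 violations)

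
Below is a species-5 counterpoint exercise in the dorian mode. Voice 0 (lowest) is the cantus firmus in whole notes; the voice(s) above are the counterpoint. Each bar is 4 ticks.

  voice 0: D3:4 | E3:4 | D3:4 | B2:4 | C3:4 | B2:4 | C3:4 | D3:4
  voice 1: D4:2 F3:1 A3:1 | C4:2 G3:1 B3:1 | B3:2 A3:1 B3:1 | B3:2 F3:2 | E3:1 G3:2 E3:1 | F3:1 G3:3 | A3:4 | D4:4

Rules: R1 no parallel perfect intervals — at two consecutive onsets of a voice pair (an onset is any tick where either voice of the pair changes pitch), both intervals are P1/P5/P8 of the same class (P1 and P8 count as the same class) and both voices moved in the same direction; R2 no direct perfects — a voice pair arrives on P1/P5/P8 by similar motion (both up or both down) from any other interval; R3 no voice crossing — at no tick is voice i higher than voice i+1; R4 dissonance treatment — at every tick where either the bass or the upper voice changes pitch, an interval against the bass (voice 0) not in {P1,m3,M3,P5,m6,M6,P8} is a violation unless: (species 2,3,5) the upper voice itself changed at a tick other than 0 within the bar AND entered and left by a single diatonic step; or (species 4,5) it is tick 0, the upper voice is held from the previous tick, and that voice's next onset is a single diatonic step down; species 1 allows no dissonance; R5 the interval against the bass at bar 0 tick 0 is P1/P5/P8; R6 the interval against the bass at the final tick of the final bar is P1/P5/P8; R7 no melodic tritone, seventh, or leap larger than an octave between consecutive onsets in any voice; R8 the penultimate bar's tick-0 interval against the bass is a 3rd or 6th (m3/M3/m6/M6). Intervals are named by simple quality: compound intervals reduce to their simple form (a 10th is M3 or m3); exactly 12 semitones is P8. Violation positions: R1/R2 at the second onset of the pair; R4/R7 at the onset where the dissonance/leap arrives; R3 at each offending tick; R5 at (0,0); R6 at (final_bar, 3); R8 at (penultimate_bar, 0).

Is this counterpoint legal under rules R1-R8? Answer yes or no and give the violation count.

bar 0: v0=D3 v1=D4 (P8)
bar 1: v0=E3 v1=C4 (m6)
bar 2: v0=D3 v1=B3 (M6)
bar 3: v0=B2 v1=B3 (P8)
bar 4: v0=C3 v1=E3 (M3)
bar 5: v0=B2 v1=F3 (TT)
bar 6: v0=C3 v1=A3 (M6)
bar 7: v0=D3 v1=D4 (P8)
  R4 @ bar3.2: B2/F3 TT untreated
  R7 @ bar3.2: B3->F3 leap 6st
  R4 @ bar5.0: B2/F3 TT untreated
  R2 @ bar7.0: C3/A3 M6 -> D3/D4 P8 similar

No (4 violations)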